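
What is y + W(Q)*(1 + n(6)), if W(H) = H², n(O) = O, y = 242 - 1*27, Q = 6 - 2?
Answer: 327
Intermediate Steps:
Q = 4
y = 215 (y = 242 - 27 = 215)
y + W(Q)*(1 + n(6)) = 215 + 4²*(1 + 6) = 215 + 16*7 = 215 + 112 = 327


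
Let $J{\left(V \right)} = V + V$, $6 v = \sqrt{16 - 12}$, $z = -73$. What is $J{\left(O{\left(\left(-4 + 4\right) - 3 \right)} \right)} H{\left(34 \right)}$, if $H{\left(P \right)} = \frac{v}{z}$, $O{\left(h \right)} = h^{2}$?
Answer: $- \frac{6}{73} \approx -0.082192$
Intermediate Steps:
$v = \frac{1}{3}$ ($v = \frac{\sqrt{16 - 12}}{6} = \frac{\sqrt{4}}{6} = \frac{1}{6} \cdot 2 = \frac{1}{3} \approx 0.33333$)
$H{\left(P \right)} = - \frac{1}{219}$ ($H{\left(P \right)} = \frac{1}{3 \left(-73\right)} = \frac{1}{3} \left(- \frac{1}{73}\right) = - \frac{1}{219}$)
$J{\left(V \right)} = 2 V$
$J{\left(O{\left(\left(-4 + 4\right) - 3 \right)} \right)} H{\left(34 \right)} = 2 \left(\left(-4 + 4\right) - 3\right)^{2} \left(- \frac{1}{219}\right) = 2 \left(0 - 3\right)^{2} \left(- \frac{1}{219}\right) = 2 \left(-3\right)^{2} \left(- \frac{1}{219}\right) = 2 \cdot 9 \left(- \frac{1}{219}\right) = 18 \left(- \frac{1}{219}\right) = - \frac{6}{73}$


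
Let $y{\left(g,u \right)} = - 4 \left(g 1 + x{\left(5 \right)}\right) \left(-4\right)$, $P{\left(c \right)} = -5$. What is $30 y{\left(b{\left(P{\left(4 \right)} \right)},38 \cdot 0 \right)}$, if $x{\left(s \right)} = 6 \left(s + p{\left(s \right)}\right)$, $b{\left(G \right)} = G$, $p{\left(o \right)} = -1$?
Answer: $9120$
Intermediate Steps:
$x{\left(s \right)} = -6 + 6 s$ ($x{\left(s \right)} = 6 \left(s - 1\right) = 6 \left(-1 + s\right) = -6 + 6 s$)
$y{\left(g,u \right)} = 384 + 16 g$ ($y{\left(g,u \right)} = - 4 \left(g 1 + \left(-6 + 6 \cdot 5\right)\right) \left(-4\right) = - 4 \left(g + \left(-6 + 30\right)\right) \left(-4\right) = - 4 \left(g + 24\right) \left(-4\right) = - 4 \left(24 + g\right) \left(-4\right) = \left(-96 - 4 g\right) \left(-4\right) = 384 + 16 g$)
$30 y{\left(b{\left(P{\left(4 \right)} \right)},38 \cdot 0 \right)} = 30 \left(384 + 16 \left(-5\right)\right) = 30 \left(384 - 80\right) = 30 \cdot 304 = 9120$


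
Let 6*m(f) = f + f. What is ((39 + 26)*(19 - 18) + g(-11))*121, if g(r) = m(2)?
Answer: 23837/3 ≈ 7945.7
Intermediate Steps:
m(f) = f/3 (m(f) = (f + f)/6 = (2*f)/6 = f/3)
g(r) = ⅔ (g(r) = (⅓)*2 = ⅔)
((39 + 26)*(19 - 18) + g(-11))*121 = ((39 + 26)*(19 - 18) + ⅔)*121 = (65*1 + ⅔)*121 = (65 + ⅔)*121 = (197/3)*121 = 23837/3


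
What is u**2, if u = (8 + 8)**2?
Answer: 65536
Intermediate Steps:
u = 256 (u = 16**2 = 256)
u**2 = 256**2 = 65536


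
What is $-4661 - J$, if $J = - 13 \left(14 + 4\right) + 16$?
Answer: $-4443$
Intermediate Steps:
$J = -218$ ($J = \left(-13\right) 18 + 16 = -234 + 16 = -218$)
$-4661 - J = -4661 - -218 = -4661 + 218 = -4443$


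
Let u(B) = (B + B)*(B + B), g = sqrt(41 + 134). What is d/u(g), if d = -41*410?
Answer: -1681/70 ≈ -24.014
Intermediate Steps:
g = 5*sqrt(7) (g = sqrt(175) = 5*sqrt(7) ≈ 13.229)
u(B) = 4*B**2 (u(B) = (2*B)*(2*B) = 4*B**2)
d = -16810
d/u(g) = -16810/(4*(5*sqrt(7))**2) = -16810/(4*175) = -16810/700 = -16810*1/700 = -1681/70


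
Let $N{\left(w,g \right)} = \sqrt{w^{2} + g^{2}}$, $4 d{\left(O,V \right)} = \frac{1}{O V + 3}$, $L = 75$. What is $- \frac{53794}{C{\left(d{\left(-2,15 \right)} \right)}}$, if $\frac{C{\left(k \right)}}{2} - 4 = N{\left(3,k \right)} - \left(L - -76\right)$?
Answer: $\frac{46117811376}{251942399} + \frac{2904876 \sqrt{104977}}{251942399} \approx 186.78$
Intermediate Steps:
$d{\left(O,V \right)} = \frac{1}{4 \left(3 + O V\right)}$ ($d{\left(O,V \right)} = \frac{1}{4 \left(O V + 3\right)} = \frac{1}{4 \left(3 + O V\right)}$)
$N{\left(w,g \right)} = \sqrt{g^{2} + w^{2}}$
$C{\left(k \right)} = -294 + 2 \sqrt{9 + k^{2}}$ ($C{\left(k \right)} = 8 + 2 \left(\sqrt{k^{2} + 3^{2}} - \left(75 - -76\right)\right) = 8 + 2 \left(\sqrt{k^{2} + 9} - \left(75 + 76\right)\right) = 8 + 2 \left(\sqrt{9 + k^{2}} - 151\right) = 8 + 2 \left(-151 + \sqrt{9 + k^{2}}\right) = 8 + \left(-302 + 2 \sqrt{9 + k^{2}}\right) = -294 + 2 \sqrt{9 + k^{2}}$)
$- \frac{53794}{C{\left(d{\left(-2,15 \right)} \right)}} = - \frac{53794}{-294 + 2 \sqrt{9 + \left(\frac{1}{4 \left(3 - 30\right)}\right)^{2}}} = - \frac{53794}{-294 + 2 \sqrt{9 + \left(\frac{1}{4 \left(-27\right)}\right)^{2}}} = - \frac{53794}{-294 + 2 \sqrt{9 + \left(\frac{1}{4} \left(- \frac{1}{27}\right)\right)^{2}}} = - \frac{53794}{-294 + 2 \sqrt{9 + \left(- \frac{1}{108}\right)^{2}}} = - \frac{53794}{-294 + 2 \sqrt{9 + \frac{1}{11664}}} = - \frac{53794}{-294 + 2 \sqrt{\frac{104977}{11664}}} = - \frac{53794}{-294 + 2 \frac{\sqrt{104977}}{108}} = - \frac{53794}{-294 + \frac{\sqrt{104977}}{54}}$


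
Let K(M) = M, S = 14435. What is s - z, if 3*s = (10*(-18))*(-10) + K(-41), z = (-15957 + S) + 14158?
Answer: -36149/3 ≈ -12050.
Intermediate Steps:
z = 12636 (z = (-15957 + 14435) + 14158 = -1522 + 14158 = 12636)
s = 1759/3 (s = ((10*(-18))*(-10) - 41)/3 = (-180*(-10) - 41)/3 = (1800 - 41)/3 = (⅓)*1759 = 1759/3 ≈ 586.33)
s - z = 1759/3 - 1*12636 = 1759/3 - 12636 = -36149/3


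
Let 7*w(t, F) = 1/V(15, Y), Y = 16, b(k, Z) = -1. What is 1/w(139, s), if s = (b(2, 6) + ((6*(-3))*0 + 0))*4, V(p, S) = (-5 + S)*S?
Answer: 1232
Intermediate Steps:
V(p, S) = S*(-5 + S)
s = -4 (s = (-1 + ((6*(-3))*0 + 0))*4 = (-1 + (-18*0 + 0))*4 = (-1 + (0 + 0))*4 = (-1 + 0)*4 = -1*4 = -4)
w(t, F) = 1/1232 (w(t, F) = 1/(7*((16*(-5 + 16)))) = 1/(7*((16*11))) = (⅐)/176 = (⅐)*(1/176) = 1/1232)
1/w(139, s) = 1/(1/1232) = 1232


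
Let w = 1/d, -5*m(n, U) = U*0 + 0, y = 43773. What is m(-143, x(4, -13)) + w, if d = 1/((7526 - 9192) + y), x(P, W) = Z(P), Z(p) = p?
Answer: 42107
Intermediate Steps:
x(P, W) = P
m(n, U) = 0 (m(n, U) = -(U*0 + 0)/5 = -(0 + 0)/5 = -⅕*0 = 0)
d = 1/42107 (d = 1/((7526 - 9192) + 43773) = 1/(-1666 + 43773) = 1/42107 ≈ 2.3749e-5)
w = 42107 (w = 1/(1/42107) = 42107)
m(-143, x(4, -13)) + w = 0 + 42107 = 42107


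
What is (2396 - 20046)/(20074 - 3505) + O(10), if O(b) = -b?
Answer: -183340/16569 ≈ -11.065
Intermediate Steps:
(2396 - 20046)/(20074 - 3505) + O(10) = (2396 - 20046)/(20074 - 3505) - 1*10 = -17650/16569 - 10 = -183340/16569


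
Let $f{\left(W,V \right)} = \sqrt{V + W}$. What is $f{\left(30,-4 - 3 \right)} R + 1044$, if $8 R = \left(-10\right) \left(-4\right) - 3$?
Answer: $1044 + \frac{37 \sqrt{23}}{8} \approx 1066.2$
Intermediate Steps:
$R = \frac{37}{8}$ ($R = \frac{\left(-10\right) \left(-4\right) - 3}{8} = \frac{40 - 3}{8} = \frac{1}{8} \cdot 37 = \frac{37}{8} \approx 4.625$)
$f{\left(30,-4 - 3 \right)} R + 1044 = \sqrt{\left(-4 - 3\right) + 30} \cdot \frac{37}{8} + 1044 = \sqrt{-7 + 30} \cdot \frac{37}{8} + 1044 = \sqrt{23} \cdot \frac{37}{8} + 1044 = \frac{37 \sqrt{23}}{8} + 1044 = 1044 + \frac{37 \sqrt{23}}{8}$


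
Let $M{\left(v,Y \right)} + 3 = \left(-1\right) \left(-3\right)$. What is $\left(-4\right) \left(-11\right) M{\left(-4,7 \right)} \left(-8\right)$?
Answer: $0$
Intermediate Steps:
$M{\left(v,Y \right)} = 0$ ($M{\left(v,Y \right)} = -3 - -3 = -3 + 3 = 0$)
$\left(-4\right) \left(-11\right) M{\left(-4,7 \right)} \left(-8\right) = \left(-4\right) \left(-11\right) 0 \left(-8\right) = 44 \cdot 0 \left(-8\right) = 0 \left(-8\right) = 0$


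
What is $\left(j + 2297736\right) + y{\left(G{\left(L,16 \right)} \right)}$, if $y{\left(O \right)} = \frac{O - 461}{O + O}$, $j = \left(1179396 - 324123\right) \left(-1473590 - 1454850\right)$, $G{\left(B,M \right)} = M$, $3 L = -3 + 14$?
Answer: $- \frac{80147627724733}{32} \approx -2.5046 \cdot 10^{12}$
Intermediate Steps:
$L = \frac{11}{3}$ ($L = \frac{-3 + 14}{3} = \frac{1}{3} \cdot 11 = \frac{11}{3} \approx 3.6667$)
$j = -2504615664120$ ($j = 855273 \left(-2928440\right) = -2504615664120$)
$y{\left(O \right)} = \frac{-461 + O}{2 O}$
$\left(j + 2297736\right) + y{\left(G{\left(L,16 \right)} \right)} = \left(-2504615664120 + 2297736\right) + \frac{-461 + 16}{2 \cdot 16} = -2504613366384 + \frac{1}{2} \cdot \frac{1}{16} \left(-445\right) = -2504613366384 - \frac{445}{32} = - \frac{80147627724733}{32}$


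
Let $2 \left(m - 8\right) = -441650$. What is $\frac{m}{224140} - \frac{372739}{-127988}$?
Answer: $\frac{493605297}{256135985} \approx 1.9271$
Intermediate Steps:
$m = -220817$ ($m = 8 + \frac{1}{2} \left(-441650\right) = 8 - 220825 = -220817$)
$\frac{m}{224140} - \frac{372739}{-127988} = - \frac{220817}{224140} - \frac{372739}{-127988} = \left(-220817\right) \frac{1}{224140} - - \frac{372739}{127988} = - \frac{220817}{224140} + \frac{372739}{127988} = \frac{493605297}{256135985}$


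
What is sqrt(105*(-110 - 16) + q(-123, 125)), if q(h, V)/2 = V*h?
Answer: 2*I*sqrt(10995) ≈ 209.71*I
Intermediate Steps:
q(h, V) = 2*V*h (q(h, V) = 2*(V*h) = 2*V*h)
sqrt(105*(-110 - 16) + q(-123, 125)) = sqrt(105*(-110 - 16) + 2*125*(-123)) = sqrt(105*(-126) - 30750) = sqrt(-13230 - 30750) = sqrt(-43980) = 2*I*sqrt(10995)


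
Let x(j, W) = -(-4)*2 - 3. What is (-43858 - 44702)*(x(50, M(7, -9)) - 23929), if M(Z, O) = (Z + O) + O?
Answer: 2118709440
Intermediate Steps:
M(Z, O) = Z + 2*O (M(Z, O) = (O + Z) + O = Z + 2*O)
x(j, W) = 5 (x(j, W) = -4*(-2) - 3 = 8 - 3 = 5)
(-43858 - 44702)*(x(50, M(7, -9)) - 23929) = (-43858 - 44702)*(5 - 23929) = -88560*(-23924) = 2118709440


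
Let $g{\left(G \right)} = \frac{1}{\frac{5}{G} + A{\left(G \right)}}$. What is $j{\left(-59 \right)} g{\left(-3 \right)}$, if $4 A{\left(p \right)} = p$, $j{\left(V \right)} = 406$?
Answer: $-168$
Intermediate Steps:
$A{\left(p \right)} = \frac{p}{4}$
$g{\left(G \right)} = \frac{1}{\frac{5}{G} + \frac{G}{4}}$
$j{\left(-59 \right)} g{\left(-3 \right)} = 406 \cdot 4 \left(-3\right) \frac{1}{20 + \left(-3\right)^{2}} = 406 \cdot 4 \left(-3\right) \frac{1}{20 + 9} = 406 \cdot 4 \left(-3\right) \frac{1}{29} = 406 \left(- \frac{12}{29}\right) = -168$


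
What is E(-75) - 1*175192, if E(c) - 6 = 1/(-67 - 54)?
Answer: -21197507/121 ≈ -1.7519e+5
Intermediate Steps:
E(c) = 725/121 (E(c) = 6 + 1/(-67 - 54) = 6 + 1/(-121) = 6 - 1/121 = 725/121)
E(-75) - 1*175192 = 725/121 - 1*175192 = 725/121 - 175192 = -21197507/121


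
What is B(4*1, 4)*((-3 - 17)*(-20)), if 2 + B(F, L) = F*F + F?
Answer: 7200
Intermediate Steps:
B(F, L) = -2 + F + F**2 (B(F, L) = -2 + (F*F + F) = -2 + (F**2 + F) = -2 + (F + F**2) = -2 + F + F**2)
B(4*1, 4)*((-3 - 17)*(-20)) = (-2 + 4*1 + (4*1)**2)*((-3 - 17)*(-20)) = (-2 + 4 + 4**2)*(-20*(-20)) = (-2 + 4 + 16)*400 = 18*400 = 7200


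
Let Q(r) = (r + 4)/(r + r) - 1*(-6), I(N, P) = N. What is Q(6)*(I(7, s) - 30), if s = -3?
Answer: -943/6 ≈ -157.17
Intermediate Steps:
Q(r) = 6 + (4 + r)/(2*r) (Q(r) = (4 + r)/((2*r)) + 6 = (4 + r)*(1/(2*r)) + 6 = (4 + r)/(2*r) + 6 = 6 + (4 + r)/(2*r))
Q(6)*(I(7, s) - 30) = (13/2 + 2/6)*(7 - 30) = (13/2 + 2*(1/6))*(-23) = (13/2 + 1/3)*(-23) = (41/6)*(-23) = -943/6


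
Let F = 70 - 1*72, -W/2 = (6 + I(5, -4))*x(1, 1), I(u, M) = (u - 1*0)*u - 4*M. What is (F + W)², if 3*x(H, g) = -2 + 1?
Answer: 7744/9 ≈ 860.44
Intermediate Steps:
x(H, g) = -⅓ (x(H, g) = (-2 + 1)/3 = (⅓)*(-1) = -⅓)
I(u, M) = u² - 4*M (I(u, M) = (u + 0)*u - 4*M = u*u - 4*M = u² - 4*M)
W = 94/3 (W = -2*(6 + (5² - 4*(-4)))*(-1)/3 = -2*(6 + (25 + 16))*(-1)/3 = -2*(6 + 41)*(-1)/3 = -94*(-1)/3 = -2*(-47/3) = 94/3 ≈ 31.333)
F = -2 (F = 70 - 72 = -2)
(F + W)² = (-2 + 94/3)² = (88/3)² = 7744/9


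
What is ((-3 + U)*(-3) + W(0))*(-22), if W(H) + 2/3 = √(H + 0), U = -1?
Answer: -748/3 ≈ -249.33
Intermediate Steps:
W(H) = -⅔ + √H (W(H) = -⅔ + √(H + 0) = -⅔ + √H)
((-3 + U)*(-3) + W(0))*(-22) = ((-3 - 1)*(-3) + (-⅔ + √0))*(-22) = (-4*(-3) + (-⅔ + 0))*(-22) = (12 - ⅔)*(-22) = (34/3)*(-22) = -748/3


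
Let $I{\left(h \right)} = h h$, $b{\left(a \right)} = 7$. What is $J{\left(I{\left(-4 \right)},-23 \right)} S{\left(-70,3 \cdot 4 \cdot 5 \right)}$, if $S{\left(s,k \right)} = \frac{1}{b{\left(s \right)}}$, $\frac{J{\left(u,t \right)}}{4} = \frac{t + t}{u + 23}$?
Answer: $- \frac{184}{273} \approx -0.67399$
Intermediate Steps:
$I{\left(h \right)} = h^{2}$
$J{\left(u,t \right)} = \frac{8 t}{23 + u}$ ($J{\left(u,t \right)} = 4 \frac{t + t}{u + 23} = 4 \frac{2 t}{23 + u} = \frac{8 t}{23 + u}$)
$S{\left(s,k \right)} = \frac{1}{7}$
$J{\left(I{\left(-4 \right)},-23 \right)} S{\left(-70,3 \cdot 4 \cdot 5 \right)} = 8 \left(-23\right) \frac{1}{23 + \left(-4\right)^{2}} \cdot \frac{1}{7} = 8 \left(-23\right) \frac{1}{23 + 16} \cdot \frac{1}{7} = 8 \left(-23\right) \frac{1}{39} \cdot \frac{1}{7} = \left(- \frac{184}{39}\right) \frac{1}{7} = - \frac{184}{273}$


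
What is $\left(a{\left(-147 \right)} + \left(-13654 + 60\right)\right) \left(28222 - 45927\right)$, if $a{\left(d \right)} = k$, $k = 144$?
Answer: $238132250$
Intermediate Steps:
$a{\left(d \right)} = 144$
$\left(a{\left(-147 \right)} + \left(-13654 + 60\right)\right) \left(28222 - 45927\right) = \left(144 + \left(-13654 + 60\right)\right) \left(28222 - 45927\right) = \left(144 - 13594\right) \left(-17705\right) = \left(-13450\right) \left(-17705\right) = 238132250$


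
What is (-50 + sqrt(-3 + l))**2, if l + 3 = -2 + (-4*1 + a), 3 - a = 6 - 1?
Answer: (50 - I*sqrt(14))**2 ≈ 2486.0 - 374.17*I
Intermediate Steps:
a = -2 (a = 3 - (6 - 1) = 3 - 1*5 = 3 - 5 = -2)
l = -11 (l = -3 + (-2 + (-4*1 - 2)) = -3 + (-2 + (-4 - 2)) = -3 + (-2 - 6) = -3 - 8 = -11)
(-50 + sqrt(-3 + l))**2 = (-50 + sqrt(-3 - 11))**2 = (-50 + sqrt(-14))**2 = (-50 + I*sqrt(14))**2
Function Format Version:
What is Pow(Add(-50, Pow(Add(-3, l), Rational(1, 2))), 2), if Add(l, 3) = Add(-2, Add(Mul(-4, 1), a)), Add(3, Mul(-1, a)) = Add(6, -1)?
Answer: Pow(Add(50, Mul(-1, I, Pow(14, Rational(1, 2)))), 2) ≈ Add(2486.0, Mul(-374.17, I))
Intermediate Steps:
a = -2 (a = Add(3, Mul(-1, Add(6, -1))) = Add(3, Mul(-1, 5)) = Add(3, -5) = -2)
l = -11 (l = Add(-3, Add(-2, Add(Mul(-4, 1), -2))) = Add(-3, Add(-2, Add(-4, -2))) = Add(-3, Add(-2, -6)) = Add(-3, -8) = -11)
Pow(Add(-50, Pow(Add(-3, l), Rational(1, 2))), 2) = Pow(Add(-50, Pow(Add(-3, -11), Rational(1, 2))), 2) = Pow(Add(-50, Pow(-14, Rational(1, 2))), 2) = Pow(Add(-50, Mul(I, Pow(14, Rational(1, 2)))), 2)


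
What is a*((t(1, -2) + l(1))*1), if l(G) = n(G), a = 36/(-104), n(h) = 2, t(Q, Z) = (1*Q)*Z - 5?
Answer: 45/26 ≈ 1.7308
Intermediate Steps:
t(Q, Z) = -5 + Q*Z (t(Q, Z) = Q*Z - 5 = -5 + Q*Z)
a = -9/26 (a = 36*(-1/104) = -9/26 ≈ -0.34615)
l(G) = 2
a*((t(1, -2) + l(1))*1) = -9*((-5 + 1*(-2)) + 2)/26 = -9*((-5 - 2) + 2)/26 = -9*(-7 + 2)/26 = -(-45)/26 = -9/26*(-5) = 45/26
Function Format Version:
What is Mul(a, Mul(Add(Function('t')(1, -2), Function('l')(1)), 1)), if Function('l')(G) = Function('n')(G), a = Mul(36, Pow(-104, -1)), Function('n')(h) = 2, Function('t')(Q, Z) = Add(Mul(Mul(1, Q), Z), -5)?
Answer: Rational(45, 26) ≈ 1.7308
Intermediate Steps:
Function('t')(Q, Z) = Add(-5, Mul(Q, Z)) (Function('t')(Q, Z) = Add(Mul(Q, Z), -5) = Add(-5, Mul(Q, Z)))
a = Rational(-9, 26) (a = Mul(36, Rational(-1, 104)) = Rational(-9, 26) ≈ -0.34615)
Function('l')(G) = 2
Mul(a, Mul(Add(Function('t')(1, -2), Function('l')(1)), 1)) = Mul(Rational(-9, 26), Mul(Add(Add(-5, Mul(1, -2)), 2), 1)) = Mul(Rational(-9, 26), Mul(Add(Add(-5, -2), 2), 1)) = Mul(Rational(-9, 26), Mul(Add(-7, 2), 1)) = Mul(Rational(-9, 26), Mul(-5, 1)) = Mul(Rational(-9, 26), -5) = Rational(45, 26)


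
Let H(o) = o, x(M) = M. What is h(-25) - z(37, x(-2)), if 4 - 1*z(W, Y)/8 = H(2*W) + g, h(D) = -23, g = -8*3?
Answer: 345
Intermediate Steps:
g = -24
z(W, Y) = 224 - 16*W (z(W, Y) = 32 - 8*(2*W - 24) = 32 - 8*(-24 + 2*W) = 32 + (192 - 16*W) = 224 - 16*W)
h(-25) - z(37, x(-2)) = -23 - (224 - 16*37) = -23 - (224 - 592) = -23 - 1*(-368) = -23 + 368 = 345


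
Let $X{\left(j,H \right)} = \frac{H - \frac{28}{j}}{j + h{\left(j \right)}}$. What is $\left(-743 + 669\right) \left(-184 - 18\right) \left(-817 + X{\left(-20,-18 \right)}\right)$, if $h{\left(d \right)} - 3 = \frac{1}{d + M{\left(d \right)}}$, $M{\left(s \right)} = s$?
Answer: $- \frac{8306797924}{681} \approx -1.2198 \cdot 10^{7}$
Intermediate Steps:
$h{\left(d \right)} = 3 + \frac{1}{2 d}$ ($h{\left(d \right)} = 3 + \frac{1}{d + d} = 3 + \frac{1}{2 d}$)
$X{\left(j,H \right)} = \frac{H - \frac{28}{j}}{3 + j + \frac{1}{2 j}}$ ($X{\left(j,H \right)} = \frac{H - \frac{28}{j}}{j + \left(3 + \frac{1}{2 j}\right)} = \frac{H - \frac{28}{j}}{3 + j + \frac{1}{2 j}}$)
$\left(-743 + 669\right) \left(-184 - 18\right) \left(-817 + X{\left(-20,-18 \right)}\right) = \left(-743 + 669\right) \left(-184 - 18\right) \left(-817 + \frac{2 \left(-28 - -360\right)}{1 + 2 \left(-20\right)^{2} + 6 \left(-20\right)}\right) = \left(-74\right) \left(-202\right) \left(-817 + \frac{2 \left(-28 + 360\right)}{1 + 2 \cdot 400 - 120}\right) = 14948 \left(-817 + 2 \frac{1}{1 + 800 - 120} \cdot 332\right) = 14948 \left(-817 + 2 \cdot \frac{1}{681} \cdot 332\right) = 14948 \left(-817 + \frac{664}{681}\right) = 14948 \left(- \frac{555713}{681}\right) = - \frac{8306797924}{681}$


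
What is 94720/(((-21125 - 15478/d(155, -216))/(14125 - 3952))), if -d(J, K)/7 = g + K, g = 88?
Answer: -431686778880/9471739 ≈ -45576.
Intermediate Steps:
d(J, K) = -616 - 7*K (d(J, K) = -7*(88 + K) = -616 - 7*K)
94720/(((-21125 - 15478/d(155, -216))/(14125 - 3952))) = 94720/(((-21125 - 15478/(-616 - 7*(-216)))/(14125 - 3952))) = 94720/(((-21125 - 15478/(-616 + 1512))/10173)) = 94720/(((-21125 - 15478/896)*(1/10173))) = 94720/(((-21125 - 15478*1/896)*(1/10173))) = 94720/(((-21125 - 7739/448)*(1/10173))) = 94720/((-9471739/448*1/10173)) = 94720/(-9471739/4557504) = 94720*(-4557504/9471739) = -431686778880/9471739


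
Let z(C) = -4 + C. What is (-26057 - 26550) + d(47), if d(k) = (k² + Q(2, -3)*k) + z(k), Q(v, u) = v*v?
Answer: -50167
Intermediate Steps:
Q(v, u) = v²
d(k) = -4 + k² + 5*k (d(k) = (k² + 2²*k) + (-4 + k) = (k² + 4*k) + (-4 + k) = -4 + k² + 5*k)
(-26057 - 26550) + d(47) = (-26057 - 26550) + (-4 + 47² + 5*47) = -52607 + (-4 + 2209 + 235) = -52607 + 2440 = -50167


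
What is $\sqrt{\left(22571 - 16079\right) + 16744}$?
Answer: $2 \sqrt{5809} \approx 152.43$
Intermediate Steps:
$\sqrt{\left(22571 - 16079\right) + 16744} = \sqrt{6492 + 16744} = \sqrt{23236} = 2 \sqrt{5809}$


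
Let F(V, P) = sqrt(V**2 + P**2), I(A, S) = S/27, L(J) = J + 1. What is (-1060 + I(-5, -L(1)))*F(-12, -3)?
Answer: -28622*sqrt(17)/9 ≈ -13112.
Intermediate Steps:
L(J) = 1 + J
I(A, S) = S/27 (I(A, S) = S*(1/27) = S/27)
F(V, P) = sqrt(P**2 + V**2)
(-1060 + I(-5, -L(1)))*F(-12, -3) = (-1060 + (-(1 + 1))/27)*sqrt((-3)**2 + (-12)**2) = (-1060 + (-1*2)/27)*sqrt(9 + 144) = (-1060 + (1/27)*(-2))*sqrt(153) = (-1060 - 2/27)*(3*sqrt(17)) = -28622*sqrt(17)/9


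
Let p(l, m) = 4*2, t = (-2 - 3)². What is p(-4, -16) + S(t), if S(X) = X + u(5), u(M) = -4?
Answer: 29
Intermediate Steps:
t = 25 (t = (-5)² = 25)
p(l, m) = 8
S(X) = -4 + X (S(X) = X - 4 = -4 + X)
p(-4, -16) + S(t) = 8 + (-4 + 25) = 8 + 21 = 29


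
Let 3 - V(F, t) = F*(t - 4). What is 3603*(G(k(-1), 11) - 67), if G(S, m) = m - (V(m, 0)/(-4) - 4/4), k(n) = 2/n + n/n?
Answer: -623319/4 ≈ -1.5583e+5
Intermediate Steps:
V(F, t) = 3 - F*(-4 + t) (V(F, t) = 3 - F*(t - 4) = 3 - F*(-4 + t))
k(n) = 1 + 2/n (k(n) = 2/n + 1 = 1 + 2/n)
G(S, m) = 7/4 + 2*m (G(S, m) = m - ((3 + 4*m - 1*m*0)/(-4) - 4/4) = m - ((3 + 4*m + 0)*(-¼) - 4*¼) = m - ((3 + 4*m)*(-¼) - 1) = m - ((-¾ - m) - 1) = m - (-7/4 - m) = m + (7/4 + m) = 7/4 + 2*m)
3603*(G(k(-1), 11) - 67) = 3603*((7/4 + 2*11) - 67) = 3603*((7/4 + 22) - 67) = 3603*(95/4 - 67) = 3603*(-173/4) = -623319/4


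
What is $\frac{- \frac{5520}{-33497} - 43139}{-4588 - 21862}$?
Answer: $\frac{1445021563}{885995650} \approx 1.631$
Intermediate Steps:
$\frac{- \frac{5520}{-33497} - 43139}{-4588 - 21862} = \frac{\left(-5520\right) \left(- \frac{1}{33497}\right) - 43139}{-26450} = \left(\frac{5520}{33497} - 43139\right) \left(- \frac{1}{26450}\right) = \left(- \frac{1445021563}{33497}\right) \left(- \frac{1}{26450}\right) = \frac{1445021563}{885995650}$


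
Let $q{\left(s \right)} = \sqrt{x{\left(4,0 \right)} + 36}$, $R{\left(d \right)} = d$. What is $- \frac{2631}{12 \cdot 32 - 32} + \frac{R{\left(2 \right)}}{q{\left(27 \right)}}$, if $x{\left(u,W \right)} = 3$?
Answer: $- \frac{2631}{352} + \frac{2 \sqrt{39}}{39} \approx -7.1542$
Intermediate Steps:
$q{\left(s \right)} = \sqrt{39}$ ($q{\left(s \right)} = \sqrt{3 + 36} = \sqrt{39}$)
$- \frac{2631}{12 \cdot 32 - 32} + \frac{R{\left(2 \right)}}{q{\left(27 \right)}} = - \frac{2631}{12 \cdot 32 - 32} + \frac{2}{\sqrt{39}} = - \frac{2631}{384 - 32} + 2 \frac{\sqrt{39}}{39} = - \frac{2631}{352} + \frac{2 \sqrt{39}}{39}$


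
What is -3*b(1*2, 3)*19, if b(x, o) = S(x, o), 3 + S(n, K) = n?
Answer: 57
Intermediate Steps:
S(n, K) = -3 + n
b(x, o) = -3 + x
-3*b(1*2, 3)*19 = -3*(-3 + 1*2)*19 = -3*(-3 + 2)*19 = -3*(-1)*19 = 3*19 = 57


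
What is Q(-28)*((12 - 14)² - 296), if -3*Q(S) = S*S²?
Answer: -6409984/3 ≈ -2.1367e+6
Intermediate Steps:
Q(S) = -S³/3 (Q(S) = -S*S²/3 = -S³/3)
Q(-28)*((12 - 14)² - 296) = (-⅓*(-28)³)*((12 - 14)² - 296) = (-⅓*(-21952))*((-2)² - 296) = 21952*(4 - 296)/3 = (21952/3)*(-292) = -6409984/3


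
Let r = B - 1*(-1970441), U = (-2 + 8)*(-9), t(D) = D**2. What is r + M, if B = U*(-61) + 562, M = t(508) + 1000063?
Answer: 3232424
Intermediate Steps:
U = -54 (U = 6*(-9) = -54)
M = 1258127 (M = 508**2 + 1000063 = 258064 + 1000063 = 1258127)
B = 3856 (B = -54*(-61) + 562 = 3294 + 562 = 3856)
r = 1974297 (r = 3856 - 1*(-1970441) = 3856 + 1970441 = 1974297)
r + M = 1974297 + 1258127 = 3232424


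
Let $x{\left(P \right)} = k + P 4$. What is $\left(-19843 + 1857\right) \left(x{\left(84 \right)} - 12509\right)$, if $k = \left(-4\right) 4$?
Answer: $219231354$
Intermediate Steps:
$k = -16$
$x{\left(P \right)} = -16 + 4 P$ ($x{\left(P \right)} = -16 + P 4 = -16 + 4 P$)
$\left(-19843 + 1857\right) \left(x{\left(84 \right)} - 12509\right) = \left(-19843 + 1857\right) \left(\left(-16 + 4 \cdot 84\right) - 12509\right) = - 17986 \left(\left(-16 + 336\right) - 12509\right) = - 17986 \left(320 - 12509\right) = \left(-17986\right) \left(-12189\right) = 219231354$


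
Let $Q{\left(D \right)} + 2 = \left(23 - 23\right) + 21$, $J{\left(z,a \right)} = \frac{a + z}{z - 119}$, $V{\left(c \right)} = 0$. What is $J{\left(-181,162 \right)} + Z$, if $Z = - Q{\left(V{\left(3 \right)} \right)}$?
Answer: $- \frac{5681}{300} \approx -18.937$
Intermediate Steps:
$J{\left(z,a \right)} = \frac{a + z}{-119 + z}$
$Q{\left(D \right)} = 19$ ($Q{\left(D \right)} = -2 + \left(\left(23 - 23\right) + 21\right) = -2 + \left(0 + 21\right) = -2 + 21 = 19$)
$Z = -19$ ($Z = \left(-1\right) 19 = -19$)
$J{\left(-181,162 \right)} + Z = \frac{162 - 181}{-119 - 181} - 19 = \frac{1}{-300} \left(-19\right) - 19 = \left(- \frac{1}{300}\right) \left(-19\right) - 19 = \frac{19}{300} - 19 = - \frac{5681}{300}$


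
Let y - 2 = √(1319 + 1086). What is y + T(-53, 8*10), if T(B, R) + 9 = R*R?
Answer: 6393 + √2405 ≈ 6442.0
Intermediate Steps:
T(B, R) = -9 + R² (T(B, R) = -9 + R*R = -9 + R²)
y = 2 + √2405 (y = 2 + √(1319 + 1086) = 2 + √2405 ≈ 51.041)
y + T(-53, 8*10) = (2 + √2405) + (-9 + (8*10)²) = (2 + √2405) + (-9 + 80²) = (2 + √2405) + (-9 + 6400) = (2 + √2405) + 6391 = 6393 + √2405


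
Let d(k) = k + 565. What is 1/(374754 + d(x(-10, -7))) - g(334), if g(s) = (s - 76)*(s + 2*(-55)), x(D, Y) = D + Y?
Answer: -21689453183/375302 ≈ -57792.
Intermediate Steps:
d(k) = 565 + k
g(s) = (-110 + s)*(-76 + s) (g(s) = (-76 + s)*(s - 110) = (-76 + s)*(-110 + s) = (-110 + s)*(-76 + s))
1/(374754 + d(x(-10, -7))) - g(334) = 1/(374754 + (565 + (-10 - 7))) - (8360 + 334² - 186*334) = 1/(374754 + (565 - 17)) - (8360 + 111556 - 62124) = 1/(374754 + 548) - 1*57792 = 1/375302 - 57792 = -21689453183/375302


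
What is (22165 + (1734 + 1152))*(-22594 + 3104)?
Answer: -488243990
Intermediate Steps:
(22165 + (1734 + 1152))*(-22594 + 3104) = (22165 + 2886)*(-19490) = 25051*(-19490) = -488243990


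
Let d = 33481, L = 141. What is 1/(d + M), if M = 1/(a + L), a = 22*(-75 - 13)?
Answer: 1795/60098394 ≈ 2.9868e-5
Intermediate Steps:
a = -1936 (a = 22*(-88) = -1936)
M = -1/1795 (M = 1/(-1936 + 141) = 1/(-1795) = -1/1795 ≈ -0.00055710)
1/(d + M) = 1/(33481 - 1/1795) = 1/(60098394/1795) = 1795/60098394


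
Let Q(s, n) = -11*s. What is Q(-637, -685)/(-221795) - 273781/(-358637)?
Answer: 8315755348/11363413345 ≈ 0.73180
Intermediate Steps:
Q(-637, -685)/(-221795) - 273781/(-358637) = -11*(-637)/(-221795) - 273781/(-358637) = 7007*(-1/221795) - 273781*(-1/358637) = -1001/31685 + 273781/358637 = 8315755348/11363413345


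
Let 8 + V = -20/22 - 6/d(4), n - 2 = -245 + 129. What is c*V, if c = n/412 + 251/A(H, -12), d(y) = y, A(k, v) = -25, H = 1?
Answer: 12166999/113300 ≈ 107.39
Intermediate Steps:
n = -114 (n = 2 + (-245 + 129) = 2 - 116 = -114)
c = -53131/5150 (c = -114/412 + 251/(-25) = -114*1/412 + 251*(-1/25) = -57/206 - 251/25 = -53131/5150 ≈ -10.317)
V = -229/22 (V = -8 + (-20/22 - 6/4) = -8 + (-20*1/22 - 6*¼) = -8 + (-10/11 - 3/2) = -8 - 53/22 = -229/22 ≈ -10.409)
c*V = -53131/5150*(-229/22) = 12166999/113300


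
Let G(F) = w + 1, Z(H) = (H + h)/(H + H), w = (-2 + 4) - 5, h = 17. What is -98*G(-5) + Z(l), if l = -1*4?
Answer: 1555/8 ≈ 194.38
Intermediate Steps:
l = -4
w = -3 (w = 2 - 5 = -3)
Z(H) = (17 + H)/(2*H) (Z(H) = (H + 17)/(H + H) = (17 + H)/((2*H)) = (17 + H)*(1/(2*H)) = (17 + H)/(2*H))
G(F) = -2 (G(F) = -3 + 1 = -2)
-98*G(-5) + Z(l) = -98*(-2) + (½)*(17 - 4)/(-4) = 196 + (½)*(-¼)*13 = 196 - 13/8 = 1555/8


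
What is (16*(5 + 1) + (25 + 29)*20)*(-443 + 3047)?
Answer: 3062304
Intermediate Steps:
(16*(5 + 1) + (25 + 29)*20)*(-443 + 3047) = (16*6 + 54*20)*2604 = (96 + 1080)*2604 = 1176*2604 = 3062304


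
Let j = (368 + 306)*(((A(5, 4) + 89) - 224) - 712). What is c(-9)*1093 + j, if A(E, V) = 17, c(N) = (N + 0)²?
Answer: -470887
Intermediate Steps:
c(N) = N²
j = -559420 (j = (368 + 306)*(((17 + 89) - 224) - 712) = 674*((106 - 224) - 712) = 674*(-118 - 712) = 674*(-830) = -559420)
c(-9)*1093 + j = (-9)²*1093 - 559420 = 81*1093 - 559420 = 88533 - 559420 = -470887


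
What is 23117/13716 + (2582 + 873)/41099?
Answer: 997474363/563713884 ≈ 1.7695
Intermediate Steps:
23117/13716 + (2582 + 873)/41099 = 23117*(1/13716) + 3455*(1/41099) = 23117/13716 + 3455/41099 = 997474363/563713884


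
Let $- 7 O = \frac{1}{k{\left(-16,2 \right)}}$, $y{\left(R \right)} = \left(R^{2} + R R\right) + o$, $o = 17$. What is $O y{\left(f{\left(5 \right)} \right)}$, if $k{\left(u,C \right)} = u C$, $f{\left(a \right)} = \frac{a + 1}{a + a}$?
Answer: $\frac{443}{5600} \approx 0.079107$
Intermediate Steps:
$f{\left(a \right)} = \frac{1 + a}{2 a}$
$y{\left(R \right)} = 17 + 2 R^{2}$ ($y{\left(R \right)} = \left(R^{2} + R R\right) + 17 = \left(R^{2} + R^{2}\right) + 17 = 2 R^{2} + 17 = 17 + 2 R^{2}$)
$k{\left(u,C \right)} = C u$
$O = \frac{1}{224}$ ($O = - \frac{1}{7 \cdot 2 \left(-16\right)} = - \frac{1}{7 \left(-32\right)} = \left(- \frac{1}{7}\right) \left(- \frac{1}{32}\right) = \frac{1}{224} \approx 0.0044643$)
$O y{\left(f{\left(5 \right)} \right)} = \frac{17 + 2 \left(\frac{1 + 5}{2 \cdot 5}\right)^{2}}{224} = \frac{17 + 2 \left(\frac{1}{2} \cdot \frac{1}{5} \cdot 6\right)^{2}}{224} = \frac{17 + 2 \left(\frac{3}{5}\right)^{2}}{224} = \frac{17 + 2 \cdot \frac{9}{25}}{224} = \frac{17 + \frac{18}{25}}{224} = \frac{1}{224} \cdot \frac{443}{25} = \frac{443}{5600}$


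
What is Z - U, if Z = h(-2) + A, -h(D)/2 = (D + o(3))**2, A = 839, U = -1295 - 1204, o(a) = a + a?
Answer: 3306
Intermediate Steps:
o(a) = 2*a
U = -2499
h(D) = -2*(6 + D)**2 (h(D) = -2*(D + 2*3)**2 = -2*(D + 6)**2 = -2*(6 + D)**2)
Z = 807 (Z = -2*(6 - 2)**2 + 839 = -2*4**2 + 839 = -2*16 + 839 = -32 + 839 = 807)
Z - U = 807 - 1*(-2499) = 807 + 2499 = 3306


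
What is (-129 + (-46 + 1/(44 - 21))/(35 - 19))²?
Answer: 2355063841/135424 ≈ 17390.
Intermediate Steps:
(-129 + (-46 + 1/(44 - 21))/(35 - 19))² = (-129 + (-46 + 1/23)/16)² = (-129 + (-46 + 1/23)*(1/16))² = (-129 - 1057/23*1/16)² = (-129 - 1057/368)² = (-48529/368)² = 2355063841/135424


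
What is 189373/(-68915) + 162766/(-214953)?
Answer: -51923313359/14813485995 ≈ -3.5051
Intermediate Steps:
189373/(-68915) + 162766/(-214953) = 189373*(-1/68915) + 162766*(-1/214953) = -189373/68915 - 162766/214953 = -51923313359/14813485995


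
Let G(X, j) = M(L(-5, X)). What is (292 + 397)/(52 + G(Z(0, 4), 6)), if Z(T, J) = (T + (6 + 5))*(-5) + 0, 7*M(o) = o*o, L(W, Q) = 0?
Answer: 53/4 ≈ 13.250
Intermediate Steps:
M(o) = o²/7 (M(o) = (o*o)/7 = o²/7)
Z(T, J) = -55 - 5*T (Z(T, J) = (T + 11)*(-5) + 0 = (11 + T)*(-5) + 0 = (-55 - 5*T) + 0 = -55 - 5*T)
G(X, j) = 0 (G(X, j) = (⅐)*0² = (⅐)*0 = 0)
(292 + 397)/(52 + G(Z(0, 4), 6)) = (292 + 397)/(52 + 0) = 689/52 = 689*(1/52) = 53/4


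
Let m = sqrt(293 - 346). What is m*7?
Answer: 7*I*sqrt(53) ≈ 50.961*I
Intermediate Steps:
m = I*sqrt(53) (m = sqrt(-53) = I*sqrt(53) ≈ 7.2801*I)
m*7 = (I*sqrt(53))*7 = 7*I*sqrt(53)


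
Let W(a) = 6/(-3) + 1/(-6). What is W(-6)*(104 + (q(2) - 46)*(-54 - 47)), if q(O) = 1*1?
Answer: -60437/6 ≈ -10073.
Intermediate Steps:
q(O) = 1
W(a) = -13/6 (W(a) = 6*(-⅓) + 1*(-⅙) = -2 - ⅙ = -13/6)
W(-6)*(104 + (q(2) - 46)*(-54 - 47)) = -13*(104 + (1 - 46)*(-54 - 47))/6 = -13*(104 - 45*(-101))/6 = -13*(104 + 4545)/6 = -13/6*4649 = -60437/6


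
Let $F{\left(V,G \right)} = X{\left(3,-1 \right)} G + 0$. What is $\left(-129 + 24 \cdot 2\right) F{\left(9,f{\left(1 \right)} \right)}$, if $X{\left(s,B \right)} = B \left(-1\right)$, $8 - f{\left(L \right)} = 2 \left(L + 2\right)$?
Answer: $-162$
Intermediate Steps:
$f{\left(L \right)} = 4 - 2 L$ ($f{\left(L \right)} = 8 - 2 \left(L + 2\right) = 8 - 2 \left(2 + L\right) = 8 - \left(4 + 2 L\right) = 4 - 2 L$)
$X{\left(s,B \right)} = - B$
$F{\left(V,G \right)} = G$ ($F{\left(V,G \right)} = \left(-1\right) \left(-1\right) G + 0 = 1 G + 0 = G + 0 = G$)
$\left(-129 + 24 \cdot 2\right) F{\left(9,f{\left(1 \right)} \right)} = \left(-129 + 24 \cdot 2\right) \left(4 - 2\right) = \left(-129 + 48\right) \left(4 - 2\right) = \left(-81\right) 2 = -162$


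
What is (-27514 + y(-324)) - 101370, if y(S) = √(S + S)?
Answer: -128884 + 18*I*√2 ≈ -1.2888e+5 + 25.456*I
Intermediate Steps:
y(S) = √2*√S (y(S) = √(2*S) = √2*√S)
(-27514 + y(-324)) - 101370 = (-27514 + √2*√(-324)) - 101370 = (-27514 + √2*(18*I)) - 101370 = (-27514 + 18*I*√2) - 101370 = -128884 + 18*I*√2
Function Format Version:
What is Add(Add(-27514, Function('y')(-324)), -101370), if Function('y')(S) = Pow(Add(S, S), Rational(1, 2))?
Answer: Add(-128884, Mul(18, I, Pow(2, Rational(1, 2)))) ≈ Add(-1.2888e+5, Mul(25.456, I))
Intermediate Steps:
Function('y')(S) = Mul(Pow(2, Rational(1, 2)), Pow(S, Rational(1, 2))) (Function('y')(S) = Pow(Mul(2, S), Rational(1, 2)) = Mul(Pow(2, Rational(1, 2)), Pow(S, Rational(1, 2))))
Add(Add(-27514, Function('y')(-324)), -101370) = Add(Add(-27514, Mul(Pow(2, Rational(1, 2)), Pow(-324, Rational(1, 2)))), -101370) = Add(Add(-27514, Mul(Pow(2, Rational(1, 2)), Mul(18, I))), -101370) = Add(Add(-27514, Mul(18, I, Pow(2, Rational(1, 2)))), -101370) = Add(-128884, Mul(18, I, Pow(2, Rational(1, 2))))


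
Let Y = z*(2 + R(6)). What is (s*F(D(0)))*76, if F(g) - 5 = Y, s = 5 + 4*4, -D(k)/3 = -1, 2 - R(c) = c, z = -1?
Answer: 11172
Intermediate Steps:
R(c) = 2 - c
D(k) = 3 (D(k) = -3*(-1) = 3)
s = 21 (s = 5 + 16 = 21)
Y = 2 (Y = -(2 + (2 - 1*6)) = -(2 + (2 - 6)) = -(2 - 4) = -1*(-2) = 2)
F(g) = 7 (F(g) = 5 + 2 = 7)
(s*F(D(0)))*76 = (21*7)*76 = 147*76 = 11172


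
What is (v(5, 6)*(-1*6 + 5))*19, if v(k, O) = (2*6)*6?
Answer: -1368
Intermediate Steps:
v(k, O) = 72 (v(k, O) = 12*6 = 72)
(v(5, 6)*(-1*6 + 5))*19 = (72*(-1*6 + 5))*19 = (72*(-6 + 5))*19 = (72*(-1))*19 = -72*19 = -1368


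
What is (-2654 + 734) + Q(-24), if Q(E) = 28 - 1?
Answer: -1893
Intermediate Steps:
Q(E) = 27
(-2654 + 734) + Q(-24) = (-2654 + 734) + 27 = -1920 + 27 = -1893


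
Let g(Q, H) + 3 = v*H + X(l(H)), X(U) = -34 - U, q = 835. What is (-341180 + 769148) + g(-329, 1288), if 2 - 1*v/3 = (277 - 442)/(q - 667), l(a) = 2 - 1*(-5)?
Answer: 439447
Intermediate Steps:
l(a) = 7 (l(a) = 2 + 5 = 7)
v = 501/56 (v = 6 - 3*(277 - 442)/(835 - 667) = 6 - (-495)/168 = 6 - 3*(-55/56) = 6 + 165/56 = 501/56 ≈ 8.9464)
g(Q, H) = -44 + 501*H/56 (g(Q, H) = -3 + (501*H/56 + (-34 - 1*7)) = -3 + (501*H/56 + (-34 - 7)) = -3 + (501*H/56 - 41) = -3 + (-41 + 501*H/56) = -44 + 501*H/56)
(-341180 + 769148) + g(-329, 1288) = (-341180 + 769148) + (-44 + (501/56)*1288) = 427968 + (-44 + 11523) = 427968 + 11479 = 439447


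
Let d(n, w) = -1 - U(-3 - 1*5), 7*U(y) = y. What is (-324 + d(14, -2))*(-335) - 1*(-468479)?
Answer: 4038798/7 ≈ 5.7697e+5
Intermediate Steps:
U(y) = y/7
d(n, w) = ⅐ (d(n, w) = -1 - (-3 - 1*5)/7 = -1 - (-3 - 5)/7 = -1 - (-8)/7 = -1 - 1*(-8/7) = -1 + 8/7 = ⅐)
(-324 + d(14, -2))*(-335) - 1*(-468479) = (-324 + ⅐)*(-335) - 1*(-468479) = -2267/7*(-335) + 468479 = 759445/7 + 468479 = 4038798/7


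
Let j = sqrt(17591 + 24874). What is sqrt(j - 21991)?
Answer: sqrt(-21991 + sqrt(42465)) ≈ 147.6*I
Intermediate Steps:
j = sqrt(42465) ≈ 206.07
sqrt(j - 21991) = sqrt(sqrt(42465) - 21991) = sqrt(-21991 + sqrt(42465))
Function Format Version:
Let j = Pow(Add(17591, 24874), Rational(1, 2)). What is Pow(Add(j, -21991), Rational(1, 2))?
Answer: Pow(Add(-21991, Pow(42465, Rational(1, 2))), Rational(1, 2)) ≈ Mul(147.60, I)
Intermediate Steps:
j = Pow(42465, Rational(1, 2)) ≈ 206.07
Pow(Add(j, -21991), Rational(1, 2)) = Pow(Add(Pow(42465, Rational(1, 2)), -21991), Rational(1, 2)) = Pow(Add(-21991, Pow(42465, Rational(1, 2))), Rational(1, 2))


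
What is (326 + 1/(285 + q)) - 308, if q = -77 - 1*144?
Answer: 1153/64 ≈ 18.016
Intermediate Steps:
q = -221 (q = -77 - 144 = -221)
(326 + 1/(285 + q)) - 308 = (326 + 1/(285 - 221)) - 308 = (326 + 1/64) - 308 = 20865/64 - 308 = 1153/64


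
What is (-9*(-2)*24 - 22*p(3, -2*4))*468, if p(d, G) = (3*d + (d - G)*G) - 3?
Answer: 1046448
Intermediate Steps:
p(d, G) = -3 + 3*d + G*(d - G) (p(d, G) = (3*d + G*(d - G)) - 3 = -3 + 3*d + G*(d - G))
(-9*(-2)*24 - 22*p(3, -2*4))*468 = (-9*(-2)*24 - 22*(-3 - (-2*4)² + 3*3 - 2*4*3))*468 = (18*24 - 22*(-3 - 1*(-8)² + 9 - 8*3))*468 = (432 - 22*(-3 - 1*64 + 9 - 24))*468 = (432 - 22*(-3 - 64 + 9 - 24))*468 = (432 - 22*(-82))*468 = (432 + 1804)*468 = 2236*468 = 1046448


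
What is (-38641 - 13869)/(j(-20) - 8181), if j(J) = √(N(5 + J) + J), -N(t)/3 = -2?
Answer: 85916862/13385755 + 10502*I*√14/13385755 ≈ 6.4185 + 0.0029356*I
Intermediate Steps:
N(t) = 6 (N(t) = -3*(-2) = 6)
j(J) = √(6 + J)
(-38641 - 13869)/(j(-20) - 8181) = (-38641 - 13869)/(√(6 - 20) - 8181) = -52510/(√(-14) - 8181) = -52510/(I*√14 - 8181) = -52510/(-8181 + I*√14)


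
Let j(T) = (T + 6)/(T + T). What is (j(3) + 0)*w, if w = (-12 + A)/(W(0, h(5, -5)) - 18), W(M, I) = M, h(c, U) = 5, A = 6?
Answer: 1/2 ≈ 0.50000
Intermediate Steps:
j(T) = (6 + T)/(2*T) (j(T) = (6 + T)/((2*T)) = (6 + T)*(1/(2*T)) = (6 + T)/(2*T))
w = 1/3 (w = (-12 + 6)/(0 - 18) = -6/(-18) = -6*(-1/18) = 1/3 ≈ 0.33333)
(j(3) + 0)*w = ((1/2)*(6 + 3)/3 + 0)*(1/3) = ((1/2)*(1/3)*9 + 0)*(1/3) = (3/2 + 0)*(1/3) = (3/2)*(1/3) = 1/2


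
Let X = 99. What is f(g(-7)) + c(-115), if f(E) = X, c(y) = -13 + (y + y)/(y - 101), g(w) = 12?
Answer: 9403/108 ≈ 87.065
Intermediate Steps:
c(y) = -13 + 2*y/(-101 + y) (c(y) = -13 + (2*y)/(-101 + y) = -13 + 2*y/(-101 + y))
f(E) = 99
f(g(-7)) + c(-115) = 99 + (1313 - 11*(-115))/(-101 - 115) = 99 + (1313 + 1265)/(-216) = 99 - 1/216*2578 = 99 - 1289/108 = 9403/108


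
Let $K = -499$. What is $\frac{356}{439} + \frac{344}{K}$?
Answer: $\frac{26628}{219061} \approx 0.12156$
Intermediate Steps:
$\frac{356}{439} + \frac{344}{K} = \frac{356}{439} + \frac{344}{-499} = 356 \cdot \frac{1}{439} + 344 \left(- \frac{1}{499}\right) = \frac{356}{439} - \frac{344}{499} = \frac{26628}{219061}$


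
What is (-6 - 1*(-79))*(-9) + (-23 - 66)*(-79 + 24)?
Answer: 4238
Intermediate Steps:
(-6 - 1*(-79))*(-9) + (-23 - 66)*(-79 + 24) = (-6 + 79)*(-9) - 89*(-55) = 73*(-9) + 4895 = -657 + 4895 = 4238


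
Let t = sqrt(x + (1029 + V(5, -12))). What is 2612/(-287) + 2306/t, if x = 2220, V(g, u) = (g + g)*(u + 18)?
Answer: -2612/287 + 2306*sqrt(3309)/3309 ≈ 30.987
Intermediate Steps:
V(g, u) = 2*g*(18 + u) (V(g, u) = (2*g)*(18 + u) = 2*g*(18 + u))
t = sqrt(3309) (t = sqrt(2220 + (1029 + 2*5*(18 - 12))) = sqrt(2220 + (1029 + 2*5*6)) = sqrt(2220 + (1029 + 60)) = sqrt(2220 + 1089) = sqrt(3309) ≈ 57.524)
2612/(-287) + 2306/t = 2612/(-287) + 2306/(sqrt(3309)) = 2612*(-1/287) + 2306*(sqrt(3309)/3309) = -2612/287 + 2306*sqrt(3309)/3309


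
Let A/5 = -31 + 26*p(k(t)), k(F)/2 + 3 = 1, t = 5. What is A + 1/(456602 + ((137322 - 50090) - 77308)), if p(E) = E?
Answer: -314905049/466526 ≈ -675.00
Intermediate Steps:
k(F) = -4 (k(F) = -6 + 2*1 = -6 + 2 = -4)
A = -675 (A = 5*(-31 + 26*(-4)) = 5*(-31 - 104) = 5*(-135) = -675)
A + 1/(456602 + ((137322 - 50090) - 77308)) = -675 + 1/(456602 + ((137322 - 50090) - 77308)) = -675 + 1/(456602 + (87232 - 77308)) = -675 + 1/(456602 + 9924) = -675 + 1/466526 = -314905049/466526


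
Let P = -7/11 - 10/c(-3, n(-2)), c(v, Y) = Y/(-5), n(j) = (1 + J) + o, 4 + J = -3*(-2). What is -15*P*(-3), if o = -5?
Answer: -12690/11 ≈ -1153.6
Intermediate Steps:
J = 2 (J = -4 - 3*(-2) = -4 + 6 = 2)
n(j) = -2 (n(j) = (1 + 2) - 5 = 3 - 5 = -2)
c(v, Y) = -Y/5 (c(v, Y) = Y*(-⅕) = -Y/5)
P = -282/11 (P = -7/11 - 10/((-⅕*(-2))) = -7*1/11 - 10/⅖ = -7/11 - 10*5/2 = -7/11 - 25 = -282/11 ≈ -25.636)
-15*P*(-3) = -15*(-282/11)*(-3) = (4230/11)*(-3) = -12690/11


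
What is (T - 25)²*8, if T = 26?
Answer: 8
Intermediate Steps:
(T - 25)²*8 = (26 - 25)²*8 = 1²*8 = 1*8 = 8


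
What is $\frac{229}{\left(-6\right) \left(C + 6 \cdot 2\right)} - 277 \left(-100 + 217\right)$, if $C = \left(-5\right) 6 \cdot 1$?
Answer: $- \frac{3499943}{108} \approx -32407.0$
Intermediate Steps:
$C = -30$ ($C = \left(-30\right) 1 = -30$)
$\frac{229}{\left(-6\right) \left(C + 6 \cdot 2\right)} - 277 \left(-100 + 217\right) = \frac{229}{\left(-6\right) \left(-30 + 6 \cdot 2\right)} - 277 \left(-100 + 217\right) = \frac{229}{\left(-6\right) \left(-30 + 12\right)} - 32409 = \frac{229}{\left(-6\right) \left(-18\right)} - 32409 = \frac{229}{108} - 32409 = - \frac{3499943}{108}$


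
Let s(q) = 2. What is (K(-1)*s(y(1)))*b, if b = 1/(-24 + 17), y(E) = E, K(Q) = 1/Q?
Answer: 2/7 ≈ 0.28571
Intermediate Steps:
K(Q) = 1/Q
b = -⅐ (b = 1/(-7) = -⅐ ≈ -0.14286)
(K(-1)*s(y(1)))*b = (2/(-1))*(-⅐) = -1*2*(-⅐) = -2*(-⅐) = 2/7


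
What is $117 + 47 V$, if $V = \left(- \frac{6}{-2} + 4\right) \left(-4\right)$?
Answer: $-1199$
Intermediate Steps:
$V = -28$ ($V = \left(\left(-6\right) \left(- \frac{1}{2}\right) + 4\right) \left(-4\right) = \left(3 + 4\right) \left(-4\right) = 7 \left(-4\right) = -28$)
$117 + 47 V = 117 + 47 \left(-28\right) = 117 - 1316 = -1199$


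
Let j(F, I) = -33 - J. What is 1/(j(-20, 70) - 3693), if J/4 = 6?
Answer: -1/3750 ≈ -0.00026667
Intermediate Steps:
J = 24 (J = 4*6 = 24)
j(F, I) = -57 (j(F, I) = -33 - 1*24 = -33 - 24 = -57)
1/(j(-20, 70) - 3693) = 1/(-57 - 3693) = 1/(-3750) = -1/3750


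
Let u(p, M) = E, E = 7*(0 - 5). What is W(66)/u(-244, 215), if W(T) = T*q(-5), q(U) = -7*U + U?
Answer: -396/7 ≈ -56.571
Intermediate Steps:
q(U) = -6*U
E = -35 (E = 7*(-5) = -35)
u(p, M) = -35
W(T) = 30*T (W(T) = T*(-6*(-5)) = T*30 = 30*T)
W(66)/u(-244, 215) = (30*66)/(-35) = 1980*(-1/35) = -396/7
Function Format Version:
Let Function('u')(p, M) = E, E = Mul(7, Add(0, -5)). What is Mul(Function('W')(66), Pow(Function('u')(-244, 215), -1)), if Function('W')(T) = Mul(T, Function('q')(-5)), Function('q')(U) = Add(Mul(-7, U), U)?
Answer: Rational(-396, 7) ≈ -56.571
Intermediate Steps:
Function('q')(U) = Mul(-6, U)
E = -35 (E = Mul(7, -5) = -35)
Function('u')(p, M) = -35
Function('W')(T) = Mul(30, T) (Function('W')(T) = Mul(T, Mul(-6, -5)) = Mul(T, 30) = Mul(30, T))
Mul(Function('W')(66), Pow(Function('u')(-244, 215), -1)) = Mul(Mul(30, 66), Pow(-35, -1)) = Mul(1980, Rational(-1, 35)) = Rational(-396, 7)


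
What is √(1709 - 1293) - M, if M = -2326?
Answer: 2326 + 4*√26 ≈ 2346.4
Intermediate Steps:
√(1709 - 1293) - M = √(1709 - 1293) - 1*(-2326) = √416 + 2326 = 4*√26 + 2326 = 2326 + 4*√26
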